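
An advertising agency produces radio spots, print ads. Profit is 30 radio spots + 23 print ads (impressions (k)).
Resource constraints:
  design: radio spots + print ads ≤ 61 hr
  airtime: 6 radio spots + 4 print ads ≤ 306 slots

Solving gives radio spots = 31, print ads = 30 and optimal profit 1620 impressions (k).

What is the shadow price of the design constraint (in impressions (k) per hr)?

9

At the optimum: design uses 61 of 61 (binding); airtime uses 306 of 306 (binding).
The binding rows give the dual system: 1·y_design + 6·y_airtime = 30 and 1·y_design + 4·y_airtime = 23.
Solving: y_design = 9, y_airtime = 3.5.
Shadow price of design = 9.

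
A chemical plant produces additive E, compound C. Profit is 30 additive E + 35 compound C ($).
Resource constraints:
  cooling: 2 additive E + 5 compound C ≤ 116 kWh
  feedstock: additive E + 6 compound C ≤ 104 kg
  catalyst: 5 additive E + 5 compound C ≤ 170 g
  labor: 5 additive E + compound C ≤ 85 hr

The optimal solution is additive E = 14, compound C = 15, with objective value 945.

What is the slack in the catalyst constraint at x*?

catalyst used = 5·14 + 5·15 = 145; slack = 170 − 145 = 25.

25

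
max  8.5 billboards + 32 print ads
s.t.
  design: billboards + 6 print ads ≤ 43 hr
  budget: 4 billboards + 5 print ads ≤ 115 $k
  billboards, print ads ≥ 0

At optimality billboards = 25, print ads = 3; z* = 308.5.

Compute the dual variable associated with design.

At the optimum: design uses 43 of 43 (binding); budget uses 115 of 115 (binding).
Dual feasibility on the basic columns requires 1·y_design + 4·y_budget = 8.5, 6·y_design + 5·y_budget = 32.
This yields shadow prices y_design = 4.5, y_budget = 1.
Shadow price of design = 4.5.

4.5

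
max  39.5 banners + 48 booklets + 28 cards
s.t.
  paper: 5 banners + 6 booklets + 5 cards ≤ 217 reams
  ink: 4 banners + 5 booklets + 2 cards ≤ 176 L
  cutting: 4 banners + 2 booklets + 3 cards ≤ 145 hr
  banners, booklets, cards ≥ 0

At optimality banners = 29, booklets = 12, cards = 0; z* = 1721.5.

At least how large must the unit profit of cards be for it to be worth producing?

Check each constraint at x*: paper 217/217 (tight); ink 176/176 (tight); cutting 140/145 (slack 5).
Slack constraints have shadow price 0 (complementary slackness).
Dual feasibility on the basic columns requires 5·y_paper + 4·y_ink = 39.5, 6·y_paper + 5·y_ink = 48.
This yields shadow prices y_paper = 5.5, y_ink = 3.
cards enters the basis when its profit ≥ yᵀa₃ = 5.5·5 + 3·2 = 33.5.

33.5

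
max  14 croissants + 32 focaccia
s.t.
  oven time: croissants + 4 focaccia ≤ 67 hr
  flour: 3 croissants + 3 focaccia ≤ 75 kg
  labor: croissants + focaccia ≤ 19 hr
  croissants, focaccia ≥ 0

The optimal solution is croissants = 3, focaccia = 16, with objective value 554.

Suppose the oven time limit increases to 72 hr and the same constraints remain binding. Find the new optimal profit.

Binding: oven time and labor. Non-binding: flour (18 unused).
Slack constraints have shadow price 0 (complementary slackness).
From A_Bᵀ y = c: 1·y_oven time + 1·y_labor = 14; 4·y_oven time + 1·y_labor = 32.
This yields shadow prices y_oven time = 6, y_labor = 8.
Δz = y_oven time·Δb = 6 × (5) = 30, so new z* = 554 + 30 = 584.

584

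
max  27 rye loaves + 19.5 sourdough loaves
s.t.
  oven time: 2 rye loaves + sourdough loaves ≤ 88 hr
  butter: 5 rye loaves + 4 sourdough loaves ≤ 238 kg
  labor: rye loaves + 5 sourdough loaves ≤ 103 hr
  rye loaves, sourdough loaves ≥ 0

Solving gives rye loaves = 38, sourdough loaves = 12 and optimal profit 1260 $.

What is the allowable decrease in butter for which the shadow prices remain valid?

Binding constraints: oven time, butter. The basis is B = [[2,1],[5,4]] with det 3.
Per unit decrease in butter, x* moves by d = (0.3333, -0.6667).
The basis stays optimal until sourdough loaves reaches 0; allowable decrease = 18 kg.

18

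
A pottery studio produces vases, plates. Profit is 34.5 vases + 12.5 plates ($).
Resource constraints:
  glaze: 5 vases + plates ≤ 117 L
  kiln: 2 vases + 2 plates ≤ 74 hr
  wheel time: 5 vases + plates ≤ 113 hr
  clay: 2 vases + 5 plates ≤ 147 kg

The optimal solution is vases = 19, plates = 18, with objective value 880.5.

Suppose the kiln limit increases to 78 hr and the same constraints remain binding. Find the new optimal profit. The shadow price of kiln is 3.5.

894.5

Δb = 4, so new z* = 880.5 + (3.5)·(4) = 880.5 + 14 = 894.5.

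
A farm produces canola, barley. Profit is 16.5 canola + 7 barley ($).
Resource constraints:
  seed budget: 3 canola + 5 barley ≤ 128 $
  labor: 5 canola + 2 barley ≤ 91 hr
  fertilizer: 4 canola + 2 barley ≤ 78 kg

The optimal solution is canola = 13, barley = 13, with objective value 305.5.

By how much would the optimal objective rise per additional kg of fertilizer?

At the optimum: seed budget uses 104 of 128 (slack = 24); labor uses 91 of 91 (binding); fertilizer uses 78 of 78 (binding).
Since seed budget is not tight, its dual is 0.
Dual feasibility on the basic columns requires 5·y_labor + 4·y_fertilizer = 16.5, 2·y_labor + 2·y_fertilizer = 7.
Solving: y_labor = 2.5, y_fertilizer = 1.
Shadow price of fertilizer = 1.

1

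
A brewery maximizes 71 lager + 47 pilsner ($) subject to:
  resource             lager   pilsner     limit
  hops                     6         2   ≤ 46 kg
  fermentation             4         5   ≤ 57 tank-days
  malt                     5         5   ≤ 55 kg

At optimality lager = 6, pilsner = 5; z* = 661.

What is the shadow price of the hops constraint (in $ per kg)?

Check each constraint at x*: hops 46/46 (tight); fermentation 49/57 (slack 8); malt 55/55 (tight).
Slack constraints have shadow price 0 (complementary slackness).
Dual feasibility on the basic columns requires 6·y_hops + 5·y_malt = 71, 2·y_hops + 5·y_malt = 47.
Solving: y_hops = 6, y_malt = 7.
Shadow price of hops = 6.

6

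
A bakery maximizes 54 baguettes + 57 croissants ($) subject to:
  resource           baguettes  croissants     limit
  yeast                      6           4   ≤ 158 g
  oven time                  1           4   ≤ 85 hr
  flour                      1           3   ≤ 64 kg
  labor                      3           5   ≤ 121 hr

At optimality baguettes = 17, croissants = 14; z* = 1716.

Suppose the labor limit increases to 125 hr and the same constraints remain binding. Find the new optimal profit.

1744

Binding: yeast and labor. Non-binding: oven time (12 unused), flour (5 unused).
Since oven time, flour are not tight, their duals are 0.
Dual feasibility on the basic columns requires 6·y_yeast + 3·y_labor = 54, 4·y_yeast + 5·y_labor = 57.
→ y_yeast = 5.5 and y_labor = 7.
Δz = y_labor·Δb = 7 × (4) = 28, so new z* = 1716 + 28 = 1744.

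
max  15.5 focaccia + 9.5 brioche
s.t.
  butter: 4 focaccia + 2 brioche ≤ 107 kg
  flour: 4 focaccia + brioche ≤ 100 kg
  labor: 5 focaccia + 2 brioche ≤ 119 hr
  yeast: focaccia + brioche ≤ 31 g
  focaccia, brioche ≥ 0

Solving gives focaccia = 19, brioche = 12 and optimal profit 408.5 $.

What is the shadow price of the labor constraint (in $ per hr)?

2

At the optimum: butter uses 100 of 107 (slack = 7); flour uses 88 of 100 (slack = 12); labor uses 119 of 119 (binding); yeast uses 31 of 31 (binding).
Since butter, flour are not tight, their duals are 0.
Dual feasibility on the basic columns requires 5·y_labor + 1·y_yeast = 15.5, 2·y_labor + 1·y_yeast = 9.5.
→ y_labor = 2 and y_yeast = 5.5.
Shadow price of labor = 2.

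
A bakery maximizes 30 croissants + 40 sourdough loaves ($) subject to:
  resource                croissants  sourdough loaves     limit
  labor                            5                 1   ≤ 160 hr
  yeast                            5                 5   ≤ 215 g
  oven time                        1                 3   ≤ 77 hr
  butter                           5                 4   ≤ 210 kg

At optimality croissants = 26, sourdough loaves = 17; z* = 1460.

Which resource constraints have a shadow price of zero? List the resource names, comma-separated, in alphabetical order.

labor: 147/160 (slack 13)
yeast: 215/215 (binding)
oven time: 77/77 (binding)
butter: 198/210 (slack 12)
By complementary slackness, a constraint with positive slack has shadow price 0 → butter, labor.

butter, labor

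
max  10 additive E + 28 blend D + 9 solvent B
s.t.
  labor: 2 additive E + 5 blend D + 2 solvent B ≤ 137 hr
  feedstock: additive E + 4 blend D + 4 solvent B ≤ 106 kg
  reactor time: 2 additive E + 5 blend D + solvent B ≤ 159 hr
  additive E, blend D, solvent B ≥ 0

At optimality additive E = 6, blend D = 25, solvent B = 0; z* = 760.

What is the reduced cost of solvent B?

-7

Binding: labor and feedstock. Non-binding: reactor time (22 unused).
By complementary slackness, y = 0 for the non-binding constraint.
From A_Bᵀ y = c: 2·y_labor + 1·y_feedstock = 10; 5·y_labor + 4·y_feedstock = 28.
This yields shadow prices y_labor = 4, y_feedstock = 2.
Reduced cost of solvent B: c₃ − yᵀa₃ = 9 − (4·2 + 2·4) = 9 − 16 = -7.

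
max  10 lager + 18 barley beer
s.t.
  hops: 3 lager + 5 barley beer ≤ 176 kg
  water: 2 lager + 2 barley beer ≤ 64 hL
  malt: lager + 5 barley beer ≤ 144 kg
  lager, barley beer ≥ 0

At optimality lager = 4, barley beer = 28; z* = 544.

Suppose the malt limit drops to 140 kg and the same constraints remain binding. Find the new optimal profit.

536

Binding: water and malt. Non-binding: hops (24 unused).
By complementary slackness, y = 0 for the non-binding constraint.
From A_Bᵀ y = c: 2·y_water + 1·y_malt = 10; 2·y_water + 5·y_malt = 18.
→ y_water = 4 and y_malt = 2.
Δz = y_malt·Δb = 2 × (-4) = -8, so new z* = 544 − 8 = 536.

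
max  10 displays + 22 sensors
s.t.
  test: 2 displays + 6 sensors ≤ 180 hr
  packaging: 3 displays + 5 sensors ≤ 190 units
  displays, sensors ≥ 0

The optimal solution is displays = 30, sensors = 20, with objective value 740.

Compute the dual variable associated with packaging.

2

Check each constraint at x*: test 180/180 (tight); packaging 190/190 (tight).
The binding rows give the dual system: 2·y_test + 3·y_packaging = 10 and 6·y_test + 5·y_packaging = 22.
Solving: y_test = 2, y_packaging = 2.
Shadow price of packaging = 2.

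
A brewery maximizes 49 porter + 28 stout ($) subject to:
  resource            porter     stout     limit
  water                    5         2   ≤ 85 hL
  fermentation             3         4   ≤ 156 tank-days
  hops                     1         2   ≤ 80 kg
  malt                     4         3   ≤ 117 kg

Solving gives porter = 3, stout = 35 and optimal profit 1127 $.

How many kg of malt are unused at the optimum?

0

malt used = 4·3 + 3·35 = 117; slack = 117 − 117 = 0.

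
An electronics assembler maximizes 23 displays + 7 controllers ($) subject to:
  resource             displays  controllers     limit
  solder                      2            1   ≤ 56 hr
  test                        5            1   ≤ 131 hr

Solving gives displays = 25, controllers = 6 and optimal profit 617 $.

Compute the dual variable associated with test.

3

Both solder and test are binding at x*.
Dual feasibility on the basic columns requires 2·y_solder + 5·y_test = 23, 1·y_solder + 1·y_test = 7.
Solving: y_solder = 4, y_test = 3.
Shadow price of test = 3.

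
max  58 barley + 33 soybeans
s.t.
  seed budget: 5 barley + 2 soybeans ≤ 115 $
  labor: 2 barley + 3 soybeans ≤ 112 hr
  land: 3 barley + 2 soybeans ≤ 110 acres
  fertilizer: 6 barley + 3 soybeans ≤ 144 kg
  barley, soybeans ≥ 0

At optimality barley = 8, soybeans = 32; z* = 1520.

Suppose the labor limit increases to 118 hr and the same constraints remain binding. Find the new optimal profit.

Check each constraint at x*: seed budget 104/115 (slack 11); labor 112/112 (tight); land 88/110 (slack 22); fertilizer 144/144 (tight).
By complementary slackness, y = 0 for the non-binding constraints.
From A_Bᵀ y = c: 2·y_labor + 6·y_fertilizer = 58; 3·y_labor + 3·y_fertilizer = 33.
This yields shadow prices y_labor = 2, y_fertilizer = 9.
Δz = y_labor·Δb = 2 × (6) = 12, so new z* = 1520 + 12 = 1532.

1532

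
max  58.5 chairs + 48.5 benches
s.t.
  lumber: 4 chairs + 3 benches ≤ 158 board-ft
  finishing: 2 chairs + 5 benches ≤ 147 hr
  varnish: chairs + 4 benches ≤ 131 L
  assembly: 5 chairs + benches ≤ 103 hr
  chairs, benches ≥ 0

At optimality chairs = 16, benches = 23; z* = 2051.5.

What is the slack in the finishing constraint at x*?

finishing used = 2·16 + 5·23 = 147; slack = 147 − 147 = 0.

0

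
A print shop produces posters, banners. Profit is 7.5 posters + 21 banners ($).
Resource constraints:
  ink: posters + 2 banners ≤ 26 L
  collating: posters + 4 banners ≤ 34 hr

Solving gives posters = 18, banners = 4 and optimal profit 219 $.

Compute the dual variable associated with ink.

4.5

Both ink and collating are binding at x*.
The binding rows give the dual system: 1·y_ink + 1·y_collating = 7.5 and 2·y_ink + 4·y_collating = 21.
→ y_ink = 4.5 and y_collating = 3.
Shadow price of ink = 4.5.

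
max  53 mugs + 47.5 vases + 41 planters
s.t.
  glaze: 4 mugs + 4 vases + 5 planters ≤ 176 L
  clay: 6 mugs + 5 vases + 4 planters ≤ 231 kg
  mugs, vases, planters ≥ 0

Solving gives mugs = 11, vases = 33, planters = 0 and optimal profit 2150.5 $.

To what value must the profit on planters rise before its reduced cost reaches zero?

Check each constraint at x*: glaze 176/176 (tight); clay 231/231 (tight).
From A_Bᵀ y = c: 4·y_glaze + 6·y_clay = 53; 4·y_glaze + 5·y_clay = 47.5.
→ y_glaze = 5 and y_clay = 5.5.
planters enters the basis when its profit ≥ yᵀa₃ = 5·5 + 5.5·4 = 47.

47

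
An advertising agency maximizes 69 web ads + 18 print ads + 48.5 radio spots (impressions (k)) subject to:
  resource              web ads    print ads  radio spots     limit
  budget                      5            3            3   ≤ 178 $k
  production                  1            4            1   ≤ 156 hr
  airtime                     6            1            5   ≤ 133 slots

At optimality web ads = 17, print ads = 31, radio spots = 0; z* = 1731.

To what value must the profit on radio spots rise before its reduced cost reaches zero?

54

Binding: budget and airtime. Non-binding: production (15 unused).
Since production is not tight, its dual is 0.
Dual feasibility on the basic columns requires 5·y_budget + 6·y_airtime = 69, 3·y_budget + 1·y_airtime = 18.
This yields shadow prices y_budget = 3, y_airtime = 9.
radio spots enters the basis when its profit ≥ yᵀa₃ = 3·3 + 9·5 = 54.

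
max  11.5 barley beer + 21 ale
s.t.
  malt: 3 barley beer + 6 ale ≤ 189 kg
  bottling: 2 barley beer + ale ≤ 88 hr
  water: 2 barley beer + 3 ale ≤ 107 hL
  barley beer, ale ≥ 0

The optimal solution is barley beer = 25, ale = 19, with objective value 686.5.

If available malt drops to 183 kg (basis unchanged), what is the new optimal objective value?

671.5

Binding: malt and water. Non-binding: bottling (19 unused).
By complementary slackness, y = 0 for the non-binding constraint.
The binding rows give the dual system: 3·y_malt + 2·y_water = 11.5 and 6·y_malt + 3·y_water = 21.
Solving: y_malt = 2.5, y_water = 2.
Δz = y_malt·Δb = 2.5 × (-6) = -15, so new z* = 686.5 − 15 = 671.5.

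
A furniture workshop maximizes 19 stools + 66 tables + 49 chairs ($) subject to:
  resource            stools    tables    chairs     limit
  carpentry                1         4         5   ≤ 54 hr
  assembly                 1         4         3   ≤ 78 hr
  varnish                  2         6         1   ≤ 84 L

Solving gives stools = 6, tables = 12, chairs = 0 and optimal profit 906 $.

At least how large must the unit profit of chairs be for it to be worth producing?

50

At the optimum: carpentry uses 54 of 54 (binding); assembly uses 54 of 78 (slack = 24); varnish uses 84 of 84 (binding).
By complementary slackness, y = 0 for the non-binding constraint.
Dual feasibility on the basic columns requires 1·y_carpentry + 2·y_varnish = 19, 4·y_carpentry + 6·y_varnish = 66.
This yields shadow prices y_carpentry = 9, y_varnish = 5.
chairs enters the basis when its profit ≥ yᵀa₃ = 9·5 + 5·1 = 50.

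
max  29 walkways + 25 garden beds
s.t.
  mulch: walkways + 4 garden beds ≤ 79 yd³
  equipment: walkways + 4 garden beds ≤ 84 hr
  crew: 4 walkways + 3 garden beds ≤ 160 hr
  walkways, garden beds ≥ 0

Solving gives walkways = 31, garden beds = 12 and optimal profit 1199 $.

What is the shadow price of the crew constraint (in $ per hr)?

At the optimum: mulch uses 79 of 79 (binding); equipment uses 79 of 84 (slack = 5); crew uses 160 of 160 (binding).
Since equipment is not tight, its dual is 0.
From A_Bᵀ y = c: 1·y_mulch + 4·y_crew = 29; 4·y_mulch + 3·y_crew = 25.
Solving: y_mulch = 1, y_crew = 7.
Shadow price of crew = 7.

7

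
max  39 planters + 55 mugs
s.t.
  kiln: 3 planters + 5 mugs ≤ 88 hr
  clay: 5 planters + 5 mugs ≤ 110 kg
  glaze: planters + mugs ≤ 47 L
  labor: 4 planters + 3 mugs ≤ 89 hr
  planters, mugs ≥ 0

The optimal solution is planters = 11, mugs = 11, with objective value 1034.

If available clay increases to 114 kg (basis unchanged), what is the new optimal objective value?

Check each constraint at x*: kiln 88/88 (tight); clay 110/110 (tight); glaze 22/47 (slack 25); labor 77/89 (slack 12).
Since glaze, labor are not tight, their duals are 0.
The binding rows give the dual system: 3·y_kiln + 5·y_clay = 39 and 5·y_kiln + 5·y_clay = 55.
Solving: y_kiln = 8, y_clay = 3.
Δz = y_clay·Δb = 3 × (4) = 12, so new z* = 1034 + 12 = 1046.

1046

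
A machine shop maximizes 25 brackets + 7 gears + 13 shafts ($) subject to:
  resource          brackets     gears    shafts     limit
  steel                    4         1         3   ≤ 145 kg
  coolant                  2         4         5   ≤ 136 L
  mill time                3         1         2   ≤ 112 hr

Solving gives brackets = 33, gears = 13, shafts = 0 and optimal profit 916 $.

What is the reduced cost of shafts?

-5

Check each constraint at x*: steel 145/145 (tight); coolant 118/136 (slack 18); mill time 112/112 (tight).
By complementary slackness, y = 0 for the non-binding constraint.
The binding rows give the dual system: 4·y_steel + 3·y_mill time = 25 and 1·y_steel + 1·y_mill time = 7.
Solving: y_steel = 4, y_mill time = 3.
Reduced cost of shafts: c₃ − yᵀa₃ = 13 − (4·3 + 3·2) = 13 − 18 = -5.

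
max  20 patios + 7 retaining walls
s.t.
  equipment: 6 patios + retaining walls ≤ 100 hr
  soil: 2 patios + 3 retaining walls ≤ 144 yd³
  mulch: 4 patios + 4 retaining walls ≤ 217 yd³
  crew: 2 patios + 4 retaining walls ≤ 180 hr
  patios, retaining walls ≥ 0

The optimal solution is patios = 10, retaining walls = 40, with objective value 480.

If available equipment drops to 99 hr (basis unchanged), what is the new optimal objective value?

Check each constraint at x*: equipment 100/100 (tight); soil 140/144 (slack 4); mulch 200/217 (slack 17); crew 180/180 (tight).
Since soil, mulch are not tight, their duals are 0.
From A_Bᵀ y = c: 6·y_equipment + 2·y_crew = 20; 1·y_equipment + 4·y_crew = 7.
This yields shadow prices y_equipment = 3, y_crew = 1.
Δz = y_equipment·Δb = 3 × (-1) = -3, so new z* = 480 − 3 = 477.

477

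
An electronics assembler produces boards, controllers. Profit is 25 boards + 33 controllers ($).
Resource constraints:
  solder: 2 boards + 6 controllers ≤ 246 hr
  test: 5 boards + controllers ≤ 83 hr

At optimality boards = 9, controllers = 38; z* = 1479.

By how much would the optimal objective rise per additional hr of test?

3

Check each constraint at x*: solder 246/246 (tight); test 83/83 (tight).
Dual feasibility on the basic columns requires 2·y_solder + 5·y_test = 25, 6·y_solder + 1·y_test = 33.
→ y_solder = 5 and y_test = 3.
Shadow price of test = 3.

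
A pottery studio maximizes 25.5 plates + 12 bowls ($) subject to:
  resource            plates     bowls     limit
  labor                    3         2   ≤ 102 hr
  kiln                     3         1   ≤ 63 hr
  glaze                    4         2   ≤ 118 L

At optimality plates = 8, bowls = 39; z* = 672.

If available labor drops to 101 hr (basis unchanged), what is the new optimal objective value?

Check each constraint at x*: labor 102/102 (tight); kiln 63/63 (tight); glaze 110/118 (slack 8).
Since glaze is not tight, its dual is 0.
Dual feasibility on the basic columns requires 3·y_labor + 3·y_kiln = 25.5, 2·y_labor + 1·y_kiln = 12.
This yields shadow prices y_labor = 3.5, y_kiln = 5.
Δz = y_labor·Δb = 3.5 × (-1) = -3.5, so new z* = 672 − 3.5 = 668.5.

668.5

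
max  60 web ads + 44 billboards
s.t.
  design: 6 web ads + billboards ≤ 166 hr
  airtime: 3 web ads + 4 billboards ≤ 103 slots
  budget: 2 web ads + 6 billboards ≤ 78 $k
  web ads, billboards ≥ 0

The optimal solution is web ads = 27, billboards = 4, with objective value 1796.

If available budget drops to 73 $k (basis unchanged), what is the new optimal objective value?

1766

Binding: design and budget. Non-binding: airtime (6 unused).
By complementary slackness, y = 0 for the non-binding constraint.
From A_Bᵀ y = c: 6·y_design + 2·y_budget = 60; 1·y_design + 6·y_budget = 44.
Solving: y_design = 8, y_budget = 6.
Δz = y_budget·Δb = 6 × (-5) = -30, so new z* = 1796 − 30 = 1766.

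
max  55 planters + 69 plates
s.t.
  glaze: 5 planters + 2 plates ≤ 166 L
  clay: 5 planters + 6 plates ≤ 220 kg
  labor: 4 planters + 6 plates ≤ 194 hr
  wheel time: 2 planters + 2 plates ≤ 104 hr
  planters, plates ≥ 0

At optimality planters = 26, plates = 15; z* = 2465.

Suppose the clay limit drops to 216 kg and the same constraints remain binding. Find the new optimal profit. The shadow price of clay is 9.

2429

Δb = -4, so new z* = 2465 + (9)·(-4) = 2465 − 36 = 2429.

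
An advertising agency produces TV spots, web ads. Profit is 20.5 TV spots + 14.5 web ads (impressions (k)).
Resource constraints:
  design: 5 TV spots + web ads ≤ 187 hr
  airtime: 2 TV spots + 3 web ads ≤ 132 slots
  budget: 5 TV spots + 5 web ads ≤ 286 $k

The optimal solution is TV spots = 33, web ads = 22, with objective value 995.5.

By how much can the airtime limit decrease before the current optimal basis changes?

57.2

Binding constraints: design, airtime. The basis is B = [[5,1],[2,3]] with det 13.
Per unit decrease in airtime, x* moves by d = (0.0769, -0.3846).
The basis stays optimal until web ads reaches 0; allowable decrease = 57.2 slots.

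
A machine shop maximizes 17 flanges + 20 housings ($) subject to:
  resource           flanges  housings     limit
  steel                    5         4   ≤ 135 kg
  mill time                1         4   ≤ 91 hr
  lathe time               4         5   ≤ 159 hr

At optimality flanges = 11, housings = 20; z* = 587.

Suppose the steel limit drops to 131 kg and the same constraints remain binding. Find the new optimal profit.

575

Binding: steel and mill time. Non-binding: lathe time (15 unused).
Slack constraints have shadow price 0 (complementary slackness).
From A_Bᵀ y = c: 5·y_steel + 1·y_mill time = 17; 4·y_steel + 4·y_mill time = 20.
This yields shadow prices y_steel = 3, y_mill time = 2.
Δz = y_steel·Δb = 3 × (-4) = -12, so new z* = 587 − 12 = 575.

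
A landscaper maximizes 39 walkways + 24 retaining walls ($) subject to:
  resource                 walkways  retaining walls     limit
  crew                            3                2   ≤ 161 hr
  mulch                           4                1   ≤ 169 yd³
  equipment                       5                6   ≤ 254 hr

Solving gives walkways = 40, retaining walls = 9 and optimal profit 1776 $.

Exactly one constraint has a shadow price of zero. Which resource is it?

crew

crew: 138/161 (slack 23)
mulch: 169/169 (binding)
equipment: 254/254 (binding)
By complementary slackness, a constraint with positive slack has shadow price 0 → crew.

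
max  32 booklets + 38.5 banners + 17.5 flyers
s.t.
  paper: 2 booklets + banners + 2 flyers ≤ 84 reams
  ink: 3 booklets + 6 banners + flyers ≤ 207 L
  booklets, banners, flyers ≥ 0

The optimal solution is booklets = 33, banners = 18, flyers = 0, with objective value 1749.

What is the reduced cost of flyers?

-4.5

Both paper and ink are binding at x*.
Dual feasibility on the basic columns requires 2·y_paper + 3·y_ink = 32, 1·y_paper + 6·y_ink = 38.5.
This yields shadow prices y_paper = 8.5, y_ink = 5.
Reduced cost of flyers: c₃ − yᵀa₃ = 17.5 − (8.5·2 + 5·1) = 17.5 − 22 = -4.5.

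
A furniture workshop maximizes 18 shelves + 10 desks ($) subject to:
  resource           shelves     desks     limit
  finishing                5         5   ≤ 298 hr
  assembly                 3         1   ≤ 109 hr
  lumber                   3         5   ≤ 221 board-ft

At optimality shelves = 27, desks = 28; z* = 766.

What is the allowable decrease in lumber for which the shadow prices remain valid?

112

Binding constraints: assembly, lumber. The basis is B = [[3,1],[3,5]] with det 12.
Per unit decrease in lumber, x* moves by d = (0.0833, -0.25).
The basis stays optimal until desks reaches 0; allowable decrease = 112 board-ft.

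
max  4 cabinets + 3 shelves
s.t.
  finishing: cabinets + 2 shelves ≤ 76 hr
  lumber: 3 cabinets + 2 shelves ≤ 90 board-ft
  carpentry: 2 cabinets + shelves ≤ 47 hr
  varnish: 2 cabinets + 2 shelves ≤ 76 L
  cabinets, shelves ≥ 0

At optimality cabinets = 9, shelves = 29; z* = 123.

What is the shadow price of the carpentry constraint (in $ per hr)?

At the optimum: finishing uses 67 of 76 (slack = 9); lumber uses 85 of 90 (slack = 5); carpentry uses 47 of 47 (binding); varnish uses 76 of 76 (binding).
Slack constraints have shadow price 0 (complementary slackness).
The binding rows give the dual system: 2·y_carpentry + 2·y_varnish = 4 and 1·y_carpentry + 2·y_varnish = 3.
→ y_carpentry = 1 and y_varnish = 1.
Shadow price of carpentry = 1.

1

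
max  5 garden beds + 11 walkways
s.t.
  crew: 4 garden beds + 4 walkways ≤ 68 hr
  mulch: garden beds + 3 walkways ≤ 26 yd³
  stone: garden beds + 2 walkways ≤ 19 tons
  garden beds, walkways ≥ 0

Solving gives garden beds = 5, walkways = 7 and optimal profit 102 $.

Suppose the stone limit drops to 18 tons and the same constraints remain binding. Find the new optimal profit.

Check each constraint at x*: crew 48/68 (slack 20); mulch 26/26 (tight); stone 19/19 (tight).
Slack constraints have shadow price 0 (complementary slackness).
From A_Bᵀ y = c: 1·y_mulch + 1·y_stone = 5; 3·y_mulch + 2·y_stone = 11.
This yields shadow prices y_mulch = 1, y_stone = 4.
Δz = y_stone·Δb = 4 × (-1) = -4, so new z* = 102 − 4 = 98.

98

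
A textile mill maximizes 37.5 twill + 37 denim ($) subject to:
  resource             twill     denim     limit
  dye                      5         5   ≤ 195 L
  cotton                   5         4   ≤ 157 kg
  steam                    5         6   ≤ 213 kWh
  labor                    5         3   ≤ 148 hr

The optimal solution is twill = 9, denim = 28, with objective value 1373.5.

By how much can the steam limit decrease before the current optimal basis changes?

Binding constraints: cotton, steam. The basis is B = [[5,4],[5,6]] with det 10.
Per unit decrease in steam, x* moves by d = (0.4, -0.5).
The basis stays optimal until labor becomes binding; allowable decrease = 38 kWh.

38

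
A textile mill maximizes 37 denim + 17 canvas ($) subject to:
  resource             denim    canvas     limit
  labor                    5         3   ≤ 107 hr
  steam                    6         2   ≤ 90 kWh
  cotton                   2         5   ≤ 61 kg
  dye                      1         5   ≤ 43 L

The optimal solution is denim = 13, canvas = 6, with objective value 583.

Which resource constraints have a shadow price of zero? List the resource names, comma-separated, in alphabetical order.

labor: 83/107 (slack 24)
steam: 90/90 (binding)
cotton: 56/61 (slack 5)
dye: 43/43 (binding)
By complementary slackness, a constraint with positive slack has shadow price 0 → cotton, labor.

cotton, labor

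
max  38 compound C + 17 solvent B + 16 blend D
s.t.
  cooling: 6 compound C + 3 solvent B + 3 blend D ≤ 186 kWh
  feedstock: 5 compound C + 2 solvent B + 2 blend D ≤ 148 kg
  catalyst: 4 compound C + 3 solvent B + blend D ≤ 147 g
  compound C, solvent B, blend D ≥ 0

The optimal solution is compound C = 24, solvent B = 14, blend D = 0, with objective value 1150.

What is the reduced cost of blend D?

-1

Check each constraint at x*: cooling 186/186 (tight); feedstock 148/148 (tight); catalyst 138/147 (slack 9).
Since catalyst is not tight, its dual is 0.
Dual feasibility on the basic columns requires 6·y_cooling + 5·y_feedstock = 38, 3·y_cooling + 2·y_feedstock = 17.
Solving: y_cooling = 3, y_feedstock = 4.
Reduced cost of blend D: c₃ − yᵀa₃ = 16 − (3·3 + 4·2) = 16 − 17 = -1.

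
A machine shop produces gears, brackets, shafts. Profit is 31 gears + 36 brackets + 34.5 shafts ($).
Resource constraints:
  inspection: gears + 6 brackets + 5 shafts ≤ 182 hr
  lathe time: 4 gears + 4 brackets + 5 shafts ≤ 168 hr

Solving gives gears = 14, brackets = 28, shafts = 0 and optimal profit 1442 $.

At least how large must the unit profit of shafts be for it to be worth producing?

At the optimum: inspection uses 182 of 182 (binding); lathe time uses 168 of 168 (binding).
Dual feasibility on the basic columns requires 1·y_inspection + 4·y_lathe time = 31, 6·y_inspection + 4·y_lathe time = 36.
→ y_inspection = 1 and y_lathe time = 7.5.
shafts enters the basis when its profit ≥ yᵀa₃ = 1·5 + 7.5·5 = 42.5.

42.5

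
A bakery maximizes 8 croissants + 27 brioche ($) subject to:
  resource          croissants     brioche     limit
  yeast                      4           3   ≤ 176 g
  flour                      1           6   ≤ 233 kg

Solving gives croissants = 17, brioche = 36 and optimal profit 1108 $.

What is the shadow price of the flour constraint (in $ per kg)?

Check each constraint at x*: yeast 176/176 (tight); flour 233/233 (tight).
Dual feasibility on the basic columns requires 4·y_yeast + 1·y_flour = 8, 3·y_yeast + 6·y_flour = 27.
→ y_yeast = 1 and y_flour = 4.
Shadow price of flour = 4.

4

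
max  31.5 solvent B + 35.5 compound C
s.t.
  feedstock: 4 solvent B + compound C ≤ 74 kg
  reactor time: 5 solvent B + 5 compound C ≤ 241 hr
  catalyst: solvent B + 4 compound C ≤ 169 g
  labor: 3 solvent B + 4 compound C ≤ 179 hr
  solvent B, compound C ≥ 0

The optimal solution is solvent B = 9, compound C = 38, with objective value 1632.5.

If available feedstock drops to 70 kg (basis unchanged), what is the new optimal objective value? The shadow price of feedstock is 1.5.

1626.5

Δb = -4, so new z* = 1632.5 + (1.5)·(-4) = 1632.5 − 6 = 1626.5.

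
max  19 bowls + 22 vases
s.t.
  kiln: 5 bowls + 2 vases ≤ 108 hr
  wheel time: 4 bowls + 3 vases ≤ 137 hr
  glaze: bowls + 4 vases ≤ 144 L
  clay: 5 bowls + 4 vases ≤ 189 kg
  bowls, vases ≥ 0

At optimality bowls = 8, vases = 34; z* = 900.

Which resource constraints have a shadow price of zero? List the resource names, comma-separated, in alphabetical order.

clay, wheel time

kiln: 108/108 (binding)
wheel time: 134/137 (slack 3)
glaze: 144/144 (binding)
clay: 176/189 (slack 13)
By complementary slackness, a constraint with positive slack has shadow price 0 → clay, wheel time.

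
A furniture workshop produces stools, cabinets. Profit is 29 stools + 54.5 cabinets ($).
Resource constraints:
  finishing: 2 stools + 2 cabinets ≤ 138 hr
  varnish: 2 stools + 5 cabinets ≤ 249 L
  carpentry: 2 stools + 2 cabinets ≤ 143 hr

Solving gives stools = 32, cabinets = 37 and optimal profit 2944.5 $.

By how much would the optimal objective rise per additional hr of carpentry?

At the optimum: finishing uses 138 of 138 (binding); varnish uses 249 of 249 (binding); carpentry uses 138 of 143 (slack = 5).
Since carpentry is not tight, its dual is 0.
From A_Bᵀ y = c: 2·y_finishing + 2·y_varnish = 29; 2·y_finishing + 5·y_varnish = 54.5.
→ y_finishing = 6 and y_varnish = 8.5.
Shadow price of carpentry = 0.

0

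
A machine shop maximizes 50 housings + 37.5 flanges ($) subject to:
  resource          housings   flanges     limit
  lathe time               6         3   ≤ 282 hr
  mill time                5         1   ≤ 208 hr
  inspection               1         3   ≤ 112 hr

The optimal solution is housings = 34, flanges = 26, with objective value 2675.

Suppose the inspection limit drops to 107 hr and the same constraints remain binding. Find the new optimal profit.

2650

At the optimum: lathe time uses 282 of 282 (binding); mill time uses 196 of 208 (slack = 12); inspection uses 112 of 112 (binding).
Slack constraints have shadow price 0 (complementary slackness).
From A_Bᵀ y = c: 6·y_lathe time + 1·y_inspection = 50; 3·y_lathe time + 3·y_inspection = 37.5.
This yields shadow prices y_lathe time = 7.5, y_inspection = 5.
Δz = y_inspection·Δb = 5 × (-5) = -25, so new z* = 2675 − 25 = 2650.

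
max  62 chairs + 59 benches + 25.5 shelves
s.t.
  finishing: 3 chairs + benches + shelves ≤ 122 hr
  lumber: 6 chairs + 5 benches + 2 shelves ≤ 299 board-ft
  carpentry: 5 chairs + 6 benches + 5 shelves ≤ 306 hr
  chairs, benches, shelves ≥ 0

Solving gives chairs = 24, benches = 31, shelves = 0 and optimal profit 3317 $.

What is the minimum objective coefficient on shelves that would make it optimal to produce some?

34

Binding: lumber and carpentry. Non-binding: finishing (19 unused).
Slack constraints have shadow price 0 (complementary slackness).
Dual feasibility on the basic columns requires 6·y_lumber + 5·y_carpentry = 62, 5·y_lumber + 6·y_carpentry = 59.
→ y_lumber = 7 and y_carpentry = 4.
shelves enters the basis when its profit ≥ yᵀa₃ = 7·2 + 4·5 = 34.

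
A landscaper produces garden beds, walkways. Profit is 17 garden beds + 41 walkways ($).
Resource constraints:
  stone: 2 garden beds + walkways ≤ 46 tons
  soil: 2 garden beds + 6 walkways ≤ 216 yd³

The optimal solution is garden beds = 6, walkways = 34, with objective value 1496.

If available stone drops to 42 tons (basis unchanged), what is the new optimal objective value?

Both stone and soil are binding at x*.
From A_Bᵀ y = c: 2·y_stone + 2·y_soil = 17; 1·y_stone + 6·y_soil = 41.
Solving: y_stone = 2, y_soil = 6.5.
Δz = y_stone·Δb = 2 × (-4) = -8, so new z* = 1496 − 8 = 1488.

1488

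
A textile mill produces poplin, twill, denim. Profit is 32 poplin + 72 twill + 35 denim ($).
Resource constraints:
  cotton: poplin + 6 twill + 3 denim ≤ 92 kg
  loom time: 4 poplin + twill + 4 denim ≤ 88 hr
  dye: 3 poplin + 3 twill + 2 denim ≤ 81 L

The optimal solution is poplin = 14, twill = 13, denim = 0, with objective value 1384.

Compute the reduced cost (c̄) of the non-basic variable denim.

-5

Check each constraint at x*: cotton 92/92 (tight); loom time 69/88 (slack 19); dye 81/81 (tight).
Slack constraints have shadow price 0 (complementary slackness).
From A_Bᵀ y = c: 1·y_cotton + 3·y_dye = 32; 6·y_cotton + 3·y_dye = 72.
Solving: y_cotton = 8, y_dye = 8.
Reduced cost of denim: c₃ − yᵀa₃ = 35 − (8·3 + 8·2) = 35 − 40 = -5.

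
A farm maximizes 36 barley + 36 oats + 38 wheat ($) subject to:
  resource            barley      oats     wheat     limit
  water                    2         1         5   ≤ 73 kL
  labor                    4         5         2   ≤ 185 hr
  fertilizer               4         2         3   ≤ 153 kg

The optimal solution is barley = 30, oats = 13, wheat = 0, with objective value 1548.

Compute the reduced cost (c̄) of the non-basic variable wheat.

Check each constraint at x*: water 73/73 (tight); labor 185/185 (tight); fertilizer 146/153 (slack 7).
By complementary slackness, y = 0 for the non-binding constraint.
The binding rows give the dual system: 2·y_water + 4·y_labor = 36 and 1·y_water + 5·y_labor = 36.
Solving: y_water = 6, y_labor = 6.
Reduced cost of wheat: c₃ − yᵀa₃ = 38 − (6·5 + 6·2) = 38 − 42 = -4.

-4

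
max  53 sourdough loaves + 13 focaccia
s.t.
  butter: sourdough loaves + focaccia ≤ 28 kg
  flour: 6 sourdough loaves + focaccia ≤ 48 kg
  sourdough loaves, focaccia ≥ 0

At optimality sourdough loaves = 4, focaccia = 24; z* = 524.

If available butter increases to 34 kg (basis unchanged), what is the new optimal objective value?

At the optimum: butter uses 28 of 28 (binding); flour uses 48 of 48 (binding).
Dual feasibility on the basic columns requires 1·y_butter + 6·y_flour = 53, 1·y_butter + 1·y_flour = 13.
Solving: y_butter = 5, y_flour = 8.
Δz = y_butter·Δb = 5 × (6) = 30, so new z* = 524 + 30 = 554.

554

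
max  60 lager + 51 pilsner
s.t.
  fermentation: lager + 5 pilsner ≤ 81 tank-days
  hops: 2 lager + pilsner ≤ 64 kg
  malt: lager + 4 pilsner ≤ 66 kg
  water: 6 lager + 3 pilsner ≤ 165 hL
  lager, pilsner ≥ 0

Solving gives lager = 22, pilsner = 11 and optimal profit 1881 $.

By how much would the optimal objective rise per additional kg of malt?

Binding: malt and water. Non-binding: fermentation (4 unused), hops (9 unused).
Slack constraints have shadow price 0 (complementary slackness).
The binding rows give the dual system: 1·y_malt + 6·y_water = 60 and 4·y_malt + 3·y_water = 51.
→ y_malt = 6 and y_water = 9.
Shadow price of malt = 6.

6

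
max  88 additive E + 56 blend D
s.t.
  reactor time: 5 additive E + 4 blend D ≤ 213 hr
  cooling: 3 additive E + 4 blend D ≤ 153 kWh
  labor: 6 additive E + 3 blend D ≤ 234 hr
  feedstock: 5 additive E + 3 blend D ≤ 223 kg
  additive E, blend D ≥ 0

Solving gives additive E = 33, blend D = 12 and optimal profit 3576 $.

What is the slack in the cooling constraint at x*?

cooling used = 3·33 + 4·12 = 147; slack = 153 − 147 = 6.

6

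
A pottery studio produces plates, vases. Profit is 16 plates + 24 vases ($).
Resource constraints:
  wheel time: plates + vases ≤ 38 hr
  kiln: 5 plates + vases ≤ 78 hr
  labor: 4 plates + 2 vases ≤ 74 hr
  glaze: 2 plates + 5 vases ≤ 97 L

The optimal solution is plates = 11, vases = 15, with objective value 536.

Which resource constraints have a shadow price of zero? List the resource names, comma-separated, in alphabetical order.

wheel time: 26/38 (slack 12)
kiln: 70/78 (slack 8)
labor: 74/74 (binding)
glaze: 97/97 (binding)
By complementary slackness, a constraint with positive slack has shadow price 0 → kiln, wheel time.

kiln, wheel time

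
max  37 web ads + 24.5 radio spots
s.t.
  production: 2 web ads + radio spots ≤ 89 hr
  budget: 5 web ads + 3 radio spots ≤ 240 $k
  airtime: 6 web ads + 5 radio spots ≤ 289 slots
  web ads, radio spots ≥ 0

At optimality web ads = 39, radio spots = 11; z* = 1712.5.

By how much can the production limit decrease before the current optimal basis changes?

31.2

Binding constraints: production, airtime. The basis is B = [[2,1],[6,5]] with det 4.
Per unit decrease in production, x* moves by d = (-1.25, 1.5).
The basis stays optimal until web ads reaches 0; allowable decrease = 31.2 hr.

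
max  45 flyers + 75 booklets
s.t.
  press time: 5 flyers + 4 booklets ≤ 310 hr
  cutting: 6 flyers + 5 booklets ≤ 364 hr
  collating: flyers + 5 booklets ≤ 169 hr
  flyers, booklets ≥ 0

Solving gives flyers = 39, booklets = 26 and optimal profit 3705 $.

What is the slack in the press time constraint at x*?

press time used = 5·39 + 4·26 = 299; slack = 310 − 299 = 11.

11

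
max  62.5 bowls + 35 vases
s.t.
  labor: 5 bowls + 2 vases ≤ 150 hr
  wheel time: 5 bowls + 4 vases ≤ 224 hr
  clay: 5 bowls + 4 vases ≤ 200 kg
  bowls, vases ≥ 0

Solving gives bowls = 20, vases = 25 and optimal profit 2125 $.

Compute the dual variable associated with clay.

Binding: labor and clay. Non-binding: wheel time (24 unused).
Slack constraints have shadow price 0 (complementary slackness).
From A_Bᵀ y = c: 5·y_labor + 5·y_clay = 62.5; 2·y_labor + 4·y_clay = 35.
Solving: y_labor = 7.5, y_clay = 5.
Shadow price of clay = 5.

5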